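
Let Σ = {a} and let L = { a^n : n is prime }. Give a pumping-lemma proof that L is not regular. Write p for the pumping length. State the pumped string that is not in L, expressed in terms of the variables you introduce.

a^{q(1+k)}

Suppose for contradiction that L is regular, and let p be the pumping length.
Let q be a prime with q ≥ p+2 (infinitely many primes exist), and take w = a^q ∈ L with |w| = q ≥ p.
By the pumping lemma, w = xyz with |xy| ≤ p and |y| > 0.
Then y = a^k for some k with 1 ≤ k ≤ p.
Since 1 ≤ k ≤ p, |xz| = q-k. Pump with i = q+1: |xy^{q+1}z| = (q-k)+(q+1)k = q+qk = q(1+k), which is composite (both factors ≥ 2). So xy^{q+1}z = a^{q(1+k)} ∉ L.
This is a contradiction; hence L is not regular.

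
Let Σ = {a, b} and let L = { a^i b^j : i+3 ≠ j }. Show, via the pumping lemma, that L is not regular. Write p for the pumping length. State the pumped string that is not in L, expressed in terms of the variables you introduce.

a^{p+p!} b^{p+p!+3}

Assume L is regular; let p be its pumping constant.
Choose w = a^p b^{p+p!+3}. Since p ≠ (p+p!+3)-3 = p+p!, w ∈ L; and |w| ≥ p.
The pumping lemma gives a decomposition w = xyz where |xy| ≤ p and |y| > 0.
The first p characters of w are a's, so xy (and hence y) consists only of a's. Write y = a^k, 1 ≤ k ≤ p.
Since 1 ≤ k ≤ p, k divides p!; set t = 1 + p!/k. Then xy^t z has p + (p!/k)·k = p + p! copies of a. Now the a-count is p+p! and (b-count)-3 = (p+p!+3)-3 = p+p!, so i+3 ≠ j fails. So xy^t z = a^{p+p!} b^{p+p!+3} ∉ L.
Contradiction. Therefore L is not regular.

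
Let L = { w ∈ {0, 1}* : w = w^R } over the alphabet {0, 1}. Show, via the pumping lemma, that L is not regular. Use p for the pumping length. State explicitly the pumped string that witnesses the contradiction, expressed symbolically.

0^{p+k} 1 0^p

Suppose for contradiction that L is regular, and let p be the pumping length.
Take w = 0^p 1 0^p, a palindrome of length 2p+1 ≥ p.
By the pumping lemma, w = xyz with |xy| ≤ p and y is nonempty.
Since the first p symbols of w are all 0's and |xy| ≤ p, y lies entirely in the leading 0-block: y = 0^k for some k with 1 ≤ k ≤ p.
Pump with i = 2: xy^2z = 0^{p+k} 1 0^p. Its reverse is 0^p 1 0^{p+k}, which differs from xy^2z since k ≥ 1. So xy^2z is not a palindrome and xy^2z ∉ L.
This is a contradiction; hence L is not regular.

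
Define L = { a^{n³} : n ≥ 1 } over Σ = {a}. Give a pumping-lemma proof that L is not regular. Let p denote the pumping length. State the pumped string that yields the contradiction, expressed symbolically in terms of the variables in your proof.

Assume L is regular. Let p be the pumping length given by the pumping lemma.
Take w = a^{p³} ∈ L with |w| = p³ ≥ p.
Write w = xyz as guaranteed by the lemma, with |xy| ≤ p and |y| ≥ 1.
Then y = a^k for some k with 1 ≤ k ≤ p.
Pump with i = 2: xy^2z = a^{p³+k}. Since 1 ≤ k ≤ p, p³ < p³+k ≤ p³+p < p³+3p²+3p+1 = (p+1)³, so p³+k is not a perfect cube. So xy^2z ∉ L.
This is a contradiction; hence L is not regular.

a^{p³+k}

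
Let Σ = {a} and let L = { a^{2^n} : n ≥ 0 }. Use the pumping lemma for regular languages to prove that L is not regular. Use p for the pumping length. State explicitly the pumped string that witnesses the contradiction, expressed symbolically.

a^{2^p+k}

Assume L is regular; let p be its pumping constant.
Take w = a^{2^p} ∈ L with |w| = 2^p ≥ p.
Write w = xyz as guaranteed by the lemma, with |xy| ≤ p and |y| ≥ 1.
Then y = a^k for some k with 1 ≤ k ≤ p.
Pump with i = 2: xy^2z = a^{2^p+k}. Since 1 ≤ k ≤ p < 2^p, we have 2^p < 2^p+k < 2^{p+1}, so 2^p+k is not a power of 2. So xy^2z ∉ L.
Contradiction. Therefore L is not regular.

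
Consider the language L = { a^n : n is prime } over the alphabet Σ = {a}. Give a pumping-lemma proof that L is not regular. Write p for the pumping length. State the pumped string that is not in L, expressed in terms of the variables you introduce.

a^{q(1+k)}

Assume L is regular; let p be its pumping constant.
Let q be a prime with q ≥ p+2 (infinitely many primes exist), and take w = a^q ∈ L with |w| = q ≥ p.
Write w = xyz as guaranteed by the lemma, with |xy| ≤ p and |y| ≥ 1.
Then y = a^k for some k with 1 ≤ k ≤ p.
Since 1 ≤ k ≤ p, |xz| = q-k. Pump with i = q+1: |xy^{q+1}z| = (q-k)+(q+1)k = q+qk = q(1+k), which is composite (both factors ≥ 2). So xy^{q+1}z = a^{q(1+k)} ∉ L.
This contradicts the pumping lemma, so L is not regular.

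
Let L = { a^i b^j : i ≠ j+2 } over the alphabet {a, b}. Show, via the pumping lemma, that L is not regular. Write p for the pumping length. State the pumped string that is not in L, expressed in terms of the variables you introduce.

a^{p+p!} b^{p+p!-2}

Toward a contradiction, assume L is regular with pumping length p.
Choose w = a^p b^{p+p!-2}. Since p ≠ (p+p!-2)+2 = p+p!, w ∈ L; and |w| ≥ p.
Write w = xyz as guaranteed by the lemma, with |xy| ≤ p and |y| > 0.
Since the first p symbols of w are all a's and |xy| ≤ p, y lies entirely in the leading a-block: y = a^k for some k with 1 ≤ k ≤ p.
Since 1 ≤ k ≤ p, k divides p!; set t = 1 + p!/k. Then xy^t z has p + (p!/k)·k = p + p! copies of a. Now the a-count is p+p! and (b-count)+2 = (p+p!-2)+2 = p+p!, so i ≠ j+2 fails. So xy^t z = a^{p+p!} b^{p+p!-2} ∉ L.
This contradicts the pumping lemma, so L is not regular.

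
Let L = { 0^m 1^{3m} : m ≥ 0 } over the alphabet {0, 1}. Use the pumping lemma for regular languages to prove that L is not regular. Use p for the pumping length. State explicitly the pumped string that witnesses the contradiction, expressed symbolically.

Suppose for contradiction that L is regular, and let p be the pumping length.
Let w = 0^p 1^{3p} ∈ L; note |w| = 4p ≥ p.
The pumping lemma gives a decomposition w = xyz where |xy| ≤ p and |y| ≥ 1.
Since the first p symbols of w are all 0's and |xy| ≤ p, y lies entirely in the leading 0-block: y = 0^k for some k with 1 ≤ k ≤ p.
Pump with i = 2: xy^2z = 0^{p+k} 1^{3p}. For this to lie in L we would need 3p = 3(p+k), which forces k = 0. But k ≥ 1, so xy^2z ∉ L.
This contradicts the pumping lemma, so L is not regular.

0^{p+k} 1^{3p}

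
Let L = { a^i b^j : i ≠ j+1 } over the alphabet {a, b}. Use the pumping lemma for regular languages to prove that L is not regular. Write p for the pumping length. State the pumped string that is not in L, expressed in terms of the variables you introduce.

Assume L is regular; let p be its pumping constant.
Choose w = a^p b^{p+p!-1}. Since p ≠ (p+p!-1)+1 = p+p!, w ∈ L; and |w| ≥ p.
By the pumping lemma, w = xyz with |xy| ≤ p and |y| ≥ 1.
Because |xy| ≤ p and w begins with p copies of a, we have y = a^k with 1 ≤ k ≤ p.
Since 1 ≤ k ≤ p, k divides p!; set t = 1 + p!/k. Then xy^t z has p + (p!/k)·k = p + p! copies of a. Now the a-count is p+p! and (b-count)+1 = (p+p!-1)+1 = p+p!, so i ≠ j+1 fails. So xy^t z = a^{p+p!} b^{p+p!-1} ∉ L.
Contradiction. Therefore L is not regular.

a^{p+p!} b^{p+p!-1}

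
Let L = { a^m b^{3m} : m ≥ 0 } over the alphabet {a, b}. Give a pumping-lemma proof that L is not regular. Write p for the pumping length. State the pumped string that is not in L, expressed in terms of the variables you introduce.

a^{p+k} b^{3p}

Suppose for contradiction that L is regular, and let p be the pumping length.
Take w = a^p b^{3p}. Then w ∈ L and |w| = 4p ≥ p.
By the pumping lemma, w = xyz with |xy| ≤ p and y is nonempty.
The first p characters of w are a's, so xy (and hence y) consists only of a's. Write y = a^k, 1 ≤ k ≤ p.
Pump with i = 2: xy^2z = a^{p+k} b^{3p}. For this to lie in L we would need 3p = 3(p+k), which forces k = 0. But k ≥ 1, so xy^2z ∉ L.
Contradiction. Therefore L is not regular.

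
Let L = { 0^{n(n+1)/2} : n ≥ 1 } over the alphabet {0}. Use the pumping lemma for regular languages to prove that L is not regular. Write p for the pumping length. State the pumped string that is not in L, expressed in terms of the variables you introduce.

0^{p(p+1)/2+k}

Toward a contradiction, assume L is regular with pumping length p.
Take w = 0^{p(p+1)/2} ∈ L with |w| = p(p+1)/2 ≥ p.
By the pumping lemma, w = xyz with |xy| ≤ p and |y| ≥ 1.
Then y = 0^k for some k with 1 ≤ k ≤ p.
Pump with i = 2: xy^2z = 0^{p(p+1)/2+k}. Since 1 ≤ k ≤ p, p(p+1)/2 < p(p+1)/2+k ≤ p(p+1)/2+p < (p+1)(p+2)/2, so p(p+1)/2+k is strictly between consecutive triangular numbers. So xy^2z ∉ L.
This contradicts the pumping lemma, so L is not regular.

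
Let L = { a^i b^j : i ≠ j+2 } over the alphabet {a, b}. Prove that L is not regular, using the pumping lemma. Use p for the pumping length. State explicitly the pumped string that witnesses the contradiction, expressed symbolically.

Toward a contradiction, assume L is regular with pumping length p.
Choose w = a^p b^{p+p!-2}. Since p ≠ (p+p!-2)+2 = p+p!, w ∈ L; and |w| ≥ p.
Write w = xyz as guaranteed by the lemma, with |xy| ≤ p and |y| ≥ 1.
Because |xy| ≤ p and w begins with p copies of a, we have y = a^k with 1 ≤ k ≤ p.
Since 1 ≤ k ≤ p, k divides p!; set t = 1 + p!/k. Then xy^t z has p + (p!/k)·k = p + p! copies of a. Now the a-count is p+p! and (b-count)+2 = (p+p!-2)+2 = p+p!, so i ≠ j+2 fails. So xy^t z = a^{p+p!} b^{p+p!-2} ∉ L.
This is a contradiction; hence L is not regular.

a^{p+p!} b^{p+p!-2}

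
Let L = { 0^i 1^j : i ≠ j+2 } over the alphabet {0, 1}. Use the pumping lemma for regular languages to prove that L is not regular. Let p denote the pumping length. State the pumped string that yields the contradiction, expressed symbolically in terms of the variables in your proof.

Toward a contradiction, assume L is regular with pumping length p.
Choose w = 0^p 1^{p+p!-2}. Since p ≠ (p+p!-2)+2 = p+p!, w ∈ L; and |w| ≥ p.
By the pumping lemma, w = xyz with |xy| ≤ p and |y| ≥ 1.
Since the first p symbols of w are all 0's and |xy| ≤ p, y lies entirely in the leading 0-block: y = 0^k for some k with 1 ≤ k ≤ p.
Since 1 ≤ k ≤ p, k divides p!; set t = 1 + p!/k. Then xy^t z has p + (p!/k)·k = p + p! copies of 0. Now the 0-count is p+p! and (1-count)+2 = (p+p!-2)+2 = p+p!, so i ≠ j+2 fails. So xy^t z = 0^{p+p!} 1^{p+p!-2} ∉ L.
Contradiction. Therefore L is not regular.

0^{p+p!} 1^{p+p!-2}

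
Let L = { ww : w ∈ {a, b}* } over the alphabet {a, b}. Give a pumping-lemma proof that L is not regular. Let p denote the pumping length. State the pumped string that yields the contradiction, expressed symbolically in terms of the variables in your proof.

a^{p+k} b^p a^p b^p

Toward a contradiction, assume L is regular with pumping length p.
Take w = a^p b^p a^p b^p = uu where u = a^pb^p; then w ∈ L and |w| = 4p ≥ p.
Write w = xyz as guaranteed by the lemma, with |xy| ≤ p and |y| ≥ 1.
The first p characters of w are a's, so xy (and hence y) consists only of a's. Write y = a^k, 1 ≤ k ≤ p.
Pump with i = 2: xy^2z = a^{p+k} b^p a^p b^p, of length 4p+k. Suppose this equals vv. The string starts with a and ends with b, so v does too; thus the boundary between the two copies of v is a b→a transition. There is exactly one such transition, at position 2p+k, so |v| = 2p+k and |vv| = 4p+2k ≠ 4p+k since k ≥ 1. So xy^2z ∉ L.
This contradicts the pumping lemma, so L is not regular.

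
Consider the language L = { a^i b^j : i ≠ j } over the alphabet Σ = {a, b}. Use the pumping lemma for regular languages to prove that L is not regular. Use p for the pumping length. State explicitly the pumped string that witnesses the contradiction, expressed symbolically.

a^{p+p!} b^{p+p!}

Suppose for contradiction that L is regular, and let p be the pumping length.
Choose w = a^p b^{p+p!}. Since p ≠ p+p!, w ∈ L; and |w| ≥ p.
Write w = xyz as guaranteed by the lemma, with |xy| ≤ p and |y| ≥ 1.
The first p characters of w are a's, so xy (and hence y) consists only of a's. Write y = a^k, 1 ≤ k ≤ p.
Since 1 ≤ k ≤ p, k divides p!; set t = 1 + p!/k. Then xy^t z has p + (p!/k)·k = p + p! copies of a. Now the a-count equals the b-count, so i ≠ j fails. So xy^t z = a^{p+p!} b^{p+p!} ∉ L.
This is a contradiction; hence L is not regular.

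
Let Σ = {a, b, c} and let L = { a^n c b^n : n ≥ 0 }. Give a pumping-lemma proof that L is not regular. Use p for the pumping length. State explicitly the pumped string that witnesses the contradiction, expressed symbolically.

Assume L is regular. Let p be the pumping length given by the pumping lemma.
Take w = a^p c b^p ∈ L with |w| = 2p+1 ≥ p.
The pumping lemma gives a decomposition w = xyz where |xy| ≤ p and |y| > 0.
Because |xy| ≤ p and w begins with p copies of a, we have y = a^k with 1 ≤ k ≤ p.
Pump with i = 2: xy^2z = a^{p+k} c b^p, which would require p+k = p. But k ≥ 1, so xy^2z ∉ L.
This is a contradiction; hence L is not regular.

a^{p+k} c b^p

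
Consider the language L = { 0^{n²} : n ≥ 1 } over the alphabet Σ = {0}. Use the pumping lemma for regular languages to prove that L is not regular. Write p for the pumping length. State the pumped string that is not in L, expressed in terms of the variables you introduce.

0^{p²+k}

Assume L is regular. Let p be the pumping length given by the pumping lemma.
Take w = 0^{p²} ∈ L with |w| = p² ≥ p.
Write w = xyz as guaranteed by the lemma, with |xy| ≤ p and |y| > 0.
Then y = 0^k for some k with 1 ≤ k ≤ p.
Pump with i = 2: xy^2z = 0^{p²+k}. Since 1 ≤ k ≤ p, p² < p²+k ≤ p²+p < (p+1)², so p²+k lies strictly between consecutive squares and is not a perfect square. So xy^2z ∉ L.
This is a contradiction; hence L is not regular.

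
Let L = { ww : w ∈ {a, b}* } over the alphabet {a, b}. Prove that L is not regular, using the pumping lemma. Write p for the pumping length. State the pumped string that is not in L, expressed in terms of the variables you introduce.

Suppose for contradiction that L is regular, and let p be the pumping length.
Take w = a^p b^p a^p b^p = uu where u = a^pb^p; then w ∈ L and |w| = 4p ≥ p.
By the pumping lemma, w = xyz with |xy| ≤ p and y is nonempty.
Since the first p symbols of w are all a's and |xy| ≤ p, y lies entirely in the leading a-block: y = a^k for some k with 1 ≤ k ≤ p.
Pump with i = 2: xy^2z = a^{p+k} b^p a^p b^p, of length 4p+k. Suppose this equals vv. The string starts with a and ends with b, so v does too; thus the boundary between the two copies of v is a b→a transition. There is exactly one such transition, at position 2p+k, so |v| = 2p+k and |vv| = 4p+2k ≠ 4p+k since k ≥ 1. So xy^2z ∉ L.
This is a contradiction; hence L is not regular.

a^{p+k} b^p a^p b^p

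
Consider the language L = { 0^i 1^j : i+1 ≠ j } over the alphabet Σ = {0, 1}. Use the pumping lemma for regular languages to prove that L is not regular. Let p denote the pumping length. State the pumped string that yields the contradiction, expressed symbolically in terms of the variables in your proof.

0^{p+p!} 1^{p+p!+1}

Assume L is regular. Let p be the pumping length given by the pumping lemma.
Choose w = 0^p 1^{p+p!+1}. Since p ≠ (p+p!+1)-1 = p+p!, w ∈ L; and |w| ≥ p.
The pumping lemma gives a decomposition w = xyz where |xy| ≤ p and |y| > 0.
The first p characters of w are 0's, so xy (and hence y) consists only of 0's. Write y = 0^k, 1 ≤ k ≤ p.
Since 1 ≤ k ≤ p, k divides p!; set t = 1 + p!/k. Then xy^t z has p + (p!/k)·k = p + p! copies of 0. Now the 0-count is p+p! and (1-count)-1 = (p+p!+1)-1 = p+p!, so i+1 ≠ j fails. So xy^t z = 0^{p+p!} 1^{p+p!+1} ∉ L.
This is a contradiction; hence L is not regular.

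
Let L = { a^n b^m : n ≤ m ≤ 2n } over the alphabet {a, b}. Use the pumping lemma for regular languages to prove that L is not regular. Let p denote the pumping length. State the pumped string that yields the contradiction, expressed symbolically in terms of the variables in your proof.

a^{p+k} b^p

Toward a contradiction, assume L is regular with pumping length p.
Take w = a^p b^p ∈ L (since p ≤ p ≤ 2p), with |w| = 2p ≥ p.
Write w = xyz as guaranteed by the lemma, with |xy| ≤ p and |y| ≥ 1.
Because |xy| ≤ p and w begins with p copies of a, we have y = a^k with 1 ≤ k ≤ p.
Pump with i = 2: xy^2z = a^{p+k} b^p. Now n = p+k > p = m, so the condition n ≤ m fails. Thus xy^2z ∉ L.
This contradicts the pumping lemma, so L is not regular.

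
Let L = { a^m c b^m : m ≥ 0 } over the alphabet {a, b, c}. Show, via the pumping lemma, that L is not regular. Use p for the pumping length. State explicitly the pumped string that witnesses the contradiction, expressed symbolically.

Assume L is regular; let p be its pumping constant.
Take w = a^p c b^p ∈ L with |w| = 2p+1 ≥ p.
Write w = xyz as guaranteed by the lemma, with |xy| ≤ p and |y| > 0.
Because |xy| ≤ p and w begins with p copies of a, we have y = a^k with 1 ≤ k ≤ p.
Pump with i = 2: xy^2z = a^{p+k} c b^p, which would require p+k = p. But k ≥ 1, so xy^2z ∉ L.
This contradicts the pumping lemma, so L is not regular.

a^{p+k} c b^p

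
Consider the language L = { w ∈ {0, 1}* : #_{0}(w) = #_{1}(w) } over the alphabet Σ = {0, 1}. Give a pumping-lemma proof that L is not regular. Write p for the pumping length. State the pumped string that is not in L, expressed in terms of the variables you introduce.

0^{p+k} 1^p

Assume L is regular; let p be its pumping constant.
Choose w = 0^p 1^p ∈ L with |w| = 2p ≥ p.
The pumping lemma gives a decomposition w = xyz where |xy| ≤ p and y is nonempty.
Because |xy| ≤ p and w begins with p copies of 0, we have y = 0^k with 1 ≤ k ≤ p.
Pump with i = 2: xy^2z = 0^{p+k} 1^p has p+k occurrences of 0 but only p of 1. Since k ≥ 1 the counts differ, so xy^2z ∉ L.
This is a contradiction; hence L is not regular.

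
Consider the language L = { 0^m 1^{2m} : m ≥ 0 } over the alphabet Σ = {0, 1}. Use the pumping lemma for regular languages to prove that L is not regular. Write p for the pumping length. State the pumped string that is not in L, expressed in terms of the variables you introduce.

0^{p+k} 1^{2p}

Assume L is regular. Let p be the pumping length given by the pumping lemma.
Choose w = 0^p 1^{2p}, which is in L with |w| = 3p ≥ p.
By the pumping lemma, w = xyz with |xy| ≤ p and |y| > 0.
Since the first p symbols of w are all 0's and |xy| ≤ p, y lies entirely in the leading 0-block: y = 0^k for some k with 1 ≤ k ≤ p.
Pump with i = 2: xy^2z = 0^{p+k} 1^{2p}. For this to lie in L we would need 2p = 2(p+k), which forces k = 0. But k ≥ 1, so xy^2z ∉ L.
This contradicts the pumping lemma, so L is not regular.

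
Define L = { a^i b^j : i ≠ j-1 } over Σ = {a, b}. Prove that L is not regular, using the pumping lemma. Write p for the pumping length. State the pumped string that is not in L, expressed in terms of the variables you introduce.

Toward a contradiction, assume L is regular with pumping length p.
Choose w = a^p b^{p+p!+1}. Since p ≠ (p+p!+1)-1 = p+p!, w ∈ L; and |w| ≥ p.
By the pumping lemma, w = xyz with |xy| ≤ p and y is nonempty.
The first p characters of w are a's, so xy (and hence y) consists only of a's. Write y = a^k, 1 ≤ k ≤ p.
Since 1 ≤ k ≤ p, k divides p!; set t = 1 + p!/k. Then xy^t z has p + (p!/k)·k = p + p! copies of a. Now the a-count is p+p! and (b-count)-1 = (p+p!+1)-1 = p+p!, so i ≠ j-1 fails. So xy^t z = a^{p+p!} b^{p+p!+1} ∉ L.
This contradicts the pumping lemma, so L is not regular.

a^{p+p!} b^{p+p!+1}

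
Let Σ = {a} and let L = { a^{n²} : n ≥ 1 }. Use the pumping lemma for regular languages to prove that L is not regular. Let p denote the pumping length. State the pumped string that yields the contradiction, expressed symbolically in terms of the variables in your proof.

Assume L is regular. Let p be the pumping length given by the pumping lemma.
Take w = a^{p²} ∈ L with |w| = p² ≥ p.
The pumping lemma gives a decomposition w = xyz where |xy| ≤ p and |y| > 0.
Then y = a^k for some k with 1 ≤ k ≤ p.
Pump with i = 2: xy^2z = a^{p²+k}. Since 1 ≤ k ≤ p, p² < p²+k ≤ p²+p < (p+1)², so p²+k lies strictly between consecutive squares and is not a perfect square. So xy^2z ∉ L.
This is a contradiction; hence L is not regular.

a^{p²+k}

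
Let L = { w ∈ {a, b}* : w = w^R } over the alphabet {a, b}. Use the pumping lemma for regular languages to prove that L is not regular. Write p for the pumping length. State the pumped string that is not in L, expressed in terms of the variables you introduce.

Assume L is regular; let p be its pumping constant.
Take w = a^p b a^p, a palindrome of length 2p+1 ≥ p.
Write w = xyz as guaranteed by the lemma, with |xy| ≤ p and y is nonempty.
Because |xy| ≤ p and w begins with p copies of a, we have y = a^k with 1 ≤ k ≤ p.
Pump with i = 2: xy^2z = a^{p+k} b a^p. Its reverse is a^p b a^{p+k}, which differs from xy^2z since k ≥ 1. So xy^2z is not a palindrome and xy^2z ∉ L.
Contradiction. Therefore L is not regular.

a^{p+k} b a^p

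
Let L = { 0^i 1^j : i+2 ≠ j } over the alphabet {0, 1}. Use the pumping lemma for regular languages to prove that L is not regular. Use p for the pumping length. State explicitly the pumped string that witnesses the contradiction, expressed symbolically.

0^{p+p!} 1^{p+p!+2}

Suppose for contradiction that L is regular, and let p be the pumping length.
Choose w = 0^p 1^{p+p!+2}. Since p ≠ (p+p!+2)-2 = p+p!, w ∈ L; and |w| ≥ p.
By the pumping lemma, w = xyz with |xy| ≤ p and |y| ≥ 1.
Because |xy| ≤ p and w begins with p copies of 0, we have y = 0^k with 1 ≤ k ≤ p.
Since 1 ≤ k ≤ p, k divides p!; set t = 1 + p!/k. Then xy^t z has p + (p!/k)·k = p + p! copies of 0. Now the 0-count is p+p! and (1-count)-2 = (p+p!+2)-2 = p+p!, so i+2 ≠ j fails. So xy^t z = 0^{p+p!} 1^{p+p!+2} ∉ L.
This contradicts the pumping lemma, so L is not regular.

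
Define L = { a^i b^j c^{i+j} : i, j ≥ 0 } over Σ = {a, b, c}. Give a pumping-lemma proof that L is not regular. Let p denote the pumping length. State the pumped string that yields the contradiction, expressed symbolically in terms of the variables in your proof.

a^{p+k} b^p c^{2p}

Assume L is regular; let p be its pumping constant.
Take w = a^p b^p c^{2p} ∈ L (with i=j=p, i+j=2p), |w| = 4p ≥ p.
Write w = xyz as guaranteed by the lemma, with |xy| ≤ p and |y| > 0.
Because |xy| ≤ p and w begins with p copies of a, we have y = a^k with 1 ≤ k ≤ p.
Consider xy^2z = a^{p+k} b^p c^{2p}. Now the a- and b-counts sum to 2p+k, but the c-count is 2p ≠ 2p+k. So xy^2z ∉ L.
This is a contradiction; hence L is not regular.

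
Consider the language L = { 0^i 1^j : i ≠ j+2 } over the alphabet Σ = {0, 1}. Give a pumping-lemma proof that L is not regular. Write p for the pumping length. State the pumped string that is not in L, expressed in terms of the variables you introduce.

Suppose for contradiction that L is regular, and let p be the pumping length.
Choose w = 0^p 1^{p+p!-2}. Since p ≠ (p+p!-2)+2 = p+p!, w ∈ L; and |w| ≥ p.
Write w = xyz as guaranteed by the lemma, with |xy| ≤ p and y is nonempty.
Since the first p symbols of w are all 0's and |xy| ≤ p, y lies entirely in the leading 0-block: y = 0^k for some k with 1 ≤ k ≤ p.
Since 1 ≤ k ≤ p, k divides p!; set t = 1 + p!/k. Then xy^t z has p + (p!/k)·k = p + p! copies of 0. Now the 0-count is p+p! and (1-count)+2 = (p+p!-2)+2 = p+p!, so i ≠ j+2 fails. So xy^t z = 0^{p+p!} 1^{p+p!-2} ∉ L.
Contradiction. Therefore L is not regular.

0^{p+p!} 1^{p+p!-2}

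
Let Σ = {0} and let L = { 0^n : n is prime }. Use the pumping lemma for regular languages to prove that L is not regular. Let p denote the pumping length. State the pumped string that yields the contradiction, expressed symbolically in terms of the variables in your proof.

0^{q(1+k)}

Toward a contradiction, assume L is regular with pumping length p.
Let q be a prime with q ≥ p+2 (infinitely many primes exist), and take w = 0^q ∈ L with |w| = q ≥ p.
Write w = xyz as guaranteed by the lemma, with |xy| ≤ p and y is nonempty.
Then y = 0^k for some k with 1 ≤ k ≤ p.
Since 1 ≤ k ≤ p, |xz| = q-k. Pump with i = q+1: |xy^{q+1}z| = (q-k)+(q+1)k = q+qk = q(1+k), which is composite (both factors ≥ 2). So xy^{q+1}z = 0^{q(1+k)} ∉ L.
Contradiction. Therefore L is not regular.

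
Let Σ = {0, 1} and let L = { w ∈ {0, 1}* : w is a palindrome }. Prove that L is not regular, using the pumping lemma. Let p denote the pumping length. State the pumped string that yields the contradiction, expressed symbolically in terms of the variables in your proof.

Toward a contradiction, assume L is regular with pumping length p.
Take w = 0^p 1 0^p, a palindrome of length 2p+1 ≥ p.
By the pumping lemma, w = xyz with |xy| ≤ p and |y| ≥ 1.
Because |xy| ≤ p and w begins with p copies of 0, we have y = 0^k with 1 ≤ k ≤ p.
Pump with i = 2: xy^2z = 0^{p+k} 1 0^p. Its reverse is 0^p 1 0^{p+k}, which differs from xy^2z since k ≥ 1. So xy^2z is not a palindrome and xy^2z ∉ L.
This contradicts the pumping lemma, so L is not regular.

0^{p+k} 1 0^p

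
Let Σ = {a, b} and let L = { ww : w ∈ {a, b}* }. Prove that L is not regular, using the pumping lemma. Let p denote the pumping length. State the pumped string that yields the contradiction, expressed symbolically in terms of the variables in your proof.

Suppose for contradiction that L is regular, and let p be the pumping length.
Take w = a^p b^p a^p b^p = uu where u = a^pb^p; then w ∈ L and |w| = 4p ≥ p.
By the pumping lemma, w = xyz with |xy| ≤ p and |y| ≥ 1.
Since the first p symbols of w are all a's and |xy| ≤ p, y lies entirely in the leading a-block: y = a^k for some k with 1 ≤ k ≤ p.
Pump with i = 2: xy^2z = a^{p+k} b^p a^p b^p, of length 4p+k. Suppose this equals vv. The string starts with a and ends with b, so v does too; thus the boundary between the two copies of v is a b→a transition. There is exactly one such transition, at position 2p+k, so |v| = 2p+k and |vv| = 4p+2k ≠ 4p+k since k ≥ 1. So xy^2z ∉ L.
This is a contradiction; hence L is not regular.

a^{p+k} b^p a^p b^p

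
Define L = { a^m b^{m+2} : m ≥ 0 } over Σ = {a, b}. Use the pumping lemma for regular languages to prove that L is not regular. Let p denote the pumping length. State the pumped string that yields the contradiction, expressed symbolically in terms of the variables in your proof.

Assume L is regular; let p be its pumping constant.
Take w = a^p b^{p+2}. Then w ∈ L and |w| = 2p+2 ≥ p.
Write w = xyz as guaranteed by the lemma, with |xy| ≤ p and y is nonempty.
The first p characters of w are a's, so xy (and hence y) consists only of a's. Write y = a^k, 1 ≤ k ≤ p.
Pump with i = 2: xy^2z = a^{p+k} b^{p+2}. For this to lie in L we would need p+2 = (p+k)+2, which forces k = 0. But k ≥ 1, so xy^2z ∉ L.
This is a contradiction; hence L is not regular.

a^{p+k} b^{p+2}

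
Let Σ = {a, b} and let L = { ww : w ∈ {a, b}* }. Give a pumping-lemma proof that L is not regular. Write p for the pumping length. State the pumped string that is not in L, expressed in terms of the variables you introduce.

a^{p+k} b^p a^p b^p

Toward a contradiction, assume L is regular with pumping length p.
Take w = a^p b^p a^p b^p = uu where u = a^pb^p; then w ∈ L and |w| = 4p ≥ p.
Write w = xyz as guaranteed by the lemma, with |xy| ≤ p and y is nonempty.
Because |xy| ≤ p and w begins with p copies of a, we have y = a^k with 1 ≤ k ≤ p.
Pump with i = 2: xy^2z = a^{p+k} b^p a^p b^p, of length 4p+k. Suppose this equals vv. The string starts with a and ends with b, so v does too; thus the boundary between the two copies of v is a b→a transition. There is exactly one such transition, at position 2p+k, so |v| = 2p+k and |vv| = 4p+2k ≠ 4p+k since k ≥ 1. So xy^2z ∉ L.
Contradiction. Therefore L is not regular.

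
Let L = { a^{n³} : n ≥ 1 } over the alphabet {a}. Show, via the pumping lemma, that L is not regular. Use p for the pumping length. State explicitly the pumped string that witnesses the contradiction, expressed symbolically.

Toward a contradiction, assume L is regular with pumping length p.
Take w = a^{p³} ∈ L with |w| = p³ ≥ p.
Write w = xyz as guaranteed by the lemma, with |xy| ≤ p and |y| ≥ 1.
Then y = a^k for some k with 1 ≤ k ≤ p.
Pump with i = 2: xy^2z = a^{p³+k}. Since 1 ≤ k ≤ p, p³ < p³+k ≤ p³+p < p³+3p²+3p+1 = (p+1)³, so p³+k is not a perfect cube. So xy^2z ∉ L.
This contradicts the pumping lemma, so L is not regular.

a^{p³+k}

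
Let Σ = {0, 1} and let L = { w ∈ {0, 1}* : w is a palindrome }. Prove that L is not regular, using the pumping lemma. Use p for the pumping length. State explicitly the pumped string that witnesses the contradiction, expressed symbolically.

Suppose for contradiction that L is regular, and let p be the pumping length.
Take w = 0^p 1 0^p, a palindrome of length 2p+1 ≥ p.
Write w = xyz as guaranteed by the lemma, with |xy| ≤ p and |y| ≥ 1.
The first p characters of w are 0's, so xy (and hence y) consists only of 0's. Write y = 0^k, 1 ≤ k ≤ p.
Pump with i = 2: xy^2z = 0^{p+k} 1 0^p. Its reverse is 0^p 1 0^{p+k}, which differs from xy^2z since k ≥ 1. So xy^2z is not a palindrome and xy^2z ∉ L.
This is a contradiction; hence L is not regular.

0^{p+k} 1 0^p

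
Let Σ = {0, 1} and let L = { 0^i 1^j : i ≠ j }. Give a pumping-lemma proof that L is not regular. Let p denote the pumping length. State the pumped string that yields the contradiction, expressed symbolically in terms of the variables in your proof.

0^{p+p!} 1^{p+p!}

Assume L is regular. Let p be the pumping length given by the pumping lemma.
Choose w = 0^p 1^{p+p!}. Since p ≠ p+p!, w ∈ L; and |w| ≥ p.
The pumping lemma gives a decomposition w = xyz where |xy| ≤ p and |y| ≥ 1.
Since the first p symbols of w are all 0's and |xy| ≤ p, y lies entirely in the leading 0-block: y = 0^k for some k with 1 ≤ k ≤ p.
Since 1 ≤ k ≤ p, k divides p!; set t = 1 + p!/k. Then xy^t z has p + (p!/k)·k = p + p! copies of 0. Now the 0-count equals the 1-count, so i ≠ j fails. So xy^t z = 0^{p+p!} 1^{p+p!} ∉ L.
This contradicts the pumping lemma, so L is not regular.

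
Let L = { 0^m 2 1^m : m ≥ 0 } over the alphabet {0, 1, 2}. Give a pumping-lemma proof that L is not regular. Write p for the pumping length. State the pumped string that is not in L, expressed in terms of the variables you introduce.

Assume L is regular. Let p be the pumping length given by the pumping lemma.
Take w = 0^p 2 1^p ∈ L with |w| = 2p+1 ≥ p.
Write w = xyz as guaranteed by the lemma, with |xy| ≤ p and |y| ≥ 1.
Because |xy| ≤ p and w begins with p copies of 0, we have y = 0^k with 1 ≤ k ≤ p.
Pump with i = 2: xy^2z = 0^{p+k} 2 1^p, which would require p+k = p. But k ≥ 1, so xy^2z ∉ L.
Contradiction. Therefore L is not regular.

0^{p+k} 2 1^p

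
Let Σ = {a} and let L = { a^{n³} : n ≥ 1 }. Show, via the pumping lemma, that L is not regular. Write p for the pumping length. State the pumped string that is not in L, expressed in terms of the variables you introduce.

Toward a contradiction, assume L is regular with pumping length p.
Take w = a^{p³} ∈ L with |w| = p³ ≥ p.
Write w = xyz as guaranteed by the lemma, with |xy| ≤ p and y is nonempty.
Then y = a^k for some k with 1 ≤ k ≤ p.
Pump with i = 2: xy^2z = a^{p³+k}. Since 1 ≤ k ≤ p, p³ < p³+k ≤ p³+p < p³+3p²+3p+1 = (p+1)³, so p³+k is not a perfect cube. So xy^2z ∉ L.
This contradicts the pumping lemma, so L is not regular.

a^{p³+k}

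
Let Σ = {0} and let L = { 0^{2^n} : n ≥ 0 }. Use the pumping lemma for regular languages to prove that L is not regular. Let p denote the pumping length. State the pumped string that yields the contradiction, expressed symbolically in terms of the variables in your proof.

0^{2^p+k}

Assume L is regular. Let p be the pumping length given by the pumping lemma.
Take w = 0^{2^p} ∈ L with |w| = 2^p ≥ p.
By the pumping lemma, w = xyz with |xy| ≤ p and |y| > 0.
Then y = 0^k for some k with 1 ≤ k ≤ p.
Pump with i = 2: xy^2z = 0^{2^p+k}. Since 1 ≤ k ≤ p < 2^p, we have 2^p < 2^p+k < 2^{p+1}, so 2^p+k is not a power of 2. So xy^2z ∉ L.
Contradiction. Therefore L is not regular.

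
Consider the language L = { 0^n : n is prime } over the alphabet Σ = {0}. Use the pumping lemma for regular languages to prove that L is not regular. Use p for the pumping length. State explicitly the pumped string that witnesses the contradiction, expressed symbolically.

Toward a contradiction, assume L is regular with pumping length p.
Let q be a prime with q ≥ p+2 (infinitely many primes exist), and take w = 0^q ∈ L with |w| = q ≥ p.
Write w = xyz as guaranteed by the lemma, with |xy| ≤ p and y is nonempty.
Then y = 0^k for some k with 1 ≤ k ≤ p.
Since 1 ≤ k ≤ p, |xz| = q-k. Pump with i = q+1: |xy^{q+1}z| = (q-k)+(q+1)k = q+qk = q(1+k), which is composite (both factors ≥ 2). So xy^{q+1}z = 0^{q(1+k)} ∉ L.
Contradiction. Therefore L is not regular.

0^{q(1+k)}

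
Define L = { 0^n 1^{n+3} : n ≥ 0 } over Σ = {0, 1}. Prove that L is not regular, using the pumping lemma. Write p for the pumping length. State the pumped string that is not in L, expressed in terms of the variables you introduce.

0^{p+k} 1^{p+3}

Toward a contradiction, assume L is regular with pumping length p.
Let w = 0^p 1^{p+3} ∈ L; note |w| = 2p+3 ≥ p.
By the pumping lemma, w = xyz with |xy| ≤ p and y is nonempty.
The first p characters of w are 0's, so xy (and hence y) consists only of 0's. Write y = 0^k, 1 ≤ k ≤ p.
Pump with i = 2: xy^2z = 0^{p+k} 1^{p+3}. For this to lie in L we would need p+3 = (p+k)+3, which forces k = 0. But k ≥ 1, so xy^2z ∉ L.
This contradicts the pumping lemma, so L is not regular.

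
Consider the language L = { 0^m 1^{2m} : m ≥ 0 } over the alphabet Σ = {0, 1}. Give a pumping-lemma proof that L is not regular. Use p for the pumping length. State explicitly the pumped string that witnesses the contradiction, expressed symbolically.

0^{p+k} 1^{2p}

Suppose for contradiction that L is regular, and let p be the pumping length.
Let w = 0^p 1^{2p} ∈ L; note |w| = 3p ≥ p.
Write w = xyz as guaranteed by the lemma, with |xy| ≤ p and |y| ≥ 1.
The first p characters of w are 0's, so xy (and hence y) consists only of 0's. Write y = 0^k, 1 ≤ k ≤ p.
Pump with i = 2: xy^2z = 0^{p+k} 1^{2p}. For this to lie in L we would need 2p = 2(p+k), which forces k = 0. But k ≥ 1, so xy^2z ∉ L.
This contradicts the pumping lemma, so L is not regular.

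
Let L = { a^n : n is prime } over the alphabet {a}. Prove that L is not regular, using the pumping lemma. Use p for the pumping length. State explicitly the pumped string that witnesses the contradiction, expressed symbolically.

a^{q(1+k)}

Suppose for contradiction that L is regular, and let p be the pumping length.
Let q be a prime with q ≥ p+2 (infinitely many primes exist), and take w = a^q ∈ L with |w| = q ≥ p.
The pumping lemma gives a decomposition w = xyz where |xy| ≤ p and y is nonempty.
Then y = a^k for some k with 1 ≤ k ≤ p.
Since 1 ≤ k ≤ p, |xz| = q-k. Pump with i = q+1: |xy^{q+1}z| = (q-k)+(q+1)k = q+qk = q(1+k), which is composite (both factors ≥ 2). So xy^{q+1}z = a^{q(1+k)} ∉ L.
This contradicts the pumping lemma, so L is not regular.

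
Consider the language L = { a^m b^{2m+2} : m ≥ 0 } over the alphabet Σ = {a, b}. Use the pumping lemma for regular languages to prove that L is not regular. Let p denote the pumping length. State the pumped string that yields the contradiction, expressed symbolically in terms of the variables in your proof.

a^{p+k} b^{2p+2}

Suppose for contradiction that L is regular, and let p be the pumping length.
Choose w = a^p b^{2p+2}, which is in L with |w| = 3p+2 ≥ p.
The pumping lemma gives a decomposition w = xyz where |xy| ≤ p and y is nonempty.
Since the first p symbols of w are all a's and |xy| ≤ p, y lies entirely in the leading a-block: y = a^k for some k with 1 ≤ k ≤ p.
Pump with i = 2: xy^2z = a^{p+k} b^{2p+2}. For this to lie in L we would need 2p+2 = 2(p+k)+2, which forces k = 0. But k ≥ 1, so xy^2z ∉ L.
This is a contradiction; hence L is not regular.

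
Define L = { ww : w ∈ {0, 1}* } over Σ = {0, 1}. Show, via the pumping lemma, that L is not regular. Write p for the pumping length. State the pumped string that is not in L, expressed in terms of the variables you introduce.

0^{p+k} 1^p 0^p 1^p

Suppose for contradiction that L is regular, and let p be the pumping length.
Take w = 0^p 1^p 0^p 1^p = uu where u = 0^p1^p; then w ∈ L and |w| = 4p ≥ p.
By the pumping lemma, w = xyz with |xy| ≤ p and y is nonempty.
The first p characters of w are 0's, so xy (and hence y) consists only of 0's. Write y = 0^k, 1 ≤ k ≤ p.
Pump with i = 2: xy^2z = 0^{p+k} 1^p 0^p 1^p, of length 4p+k. Suppose this equals vv. The string starts with 0 and ends with 1, so v does too; thus the boundary between the two copies of v is a 1→0 transition. There is exactly one such transition, at position 2p+k, so |v| = 2p+k and |vv| = 4p+2k ≠ 4p+k since k ≥ 1. So xy^2z ∉ L.
Contradiction. Therefore L is not regular.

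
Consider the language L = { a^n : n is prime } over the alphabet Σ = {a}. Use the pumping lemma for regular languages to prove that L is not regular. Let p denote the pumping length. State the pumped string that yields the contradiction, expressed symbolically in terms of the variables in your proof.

Toward a contradiction, assume L is regular with pumping length p.
Let q be a prime with q ≥ p+2 (infinitely many primes exist), and take w = a^q ∈ L with |w| = q ≥ p.
The pumping lemma gives a decomposition w = xyz where |xy| ≤ p and |y| ≥ 1.
Then y = a^k for some k with 1 ≤ k ≤ p.
Since 1 ≤ k ≤ p, |xz| = q-k. Pump with i = q+1: |xy^{q+1}z| = (q-k)+(q+1)k = q+qk = q(1+k), which is composite (both factors ≥ 2). So xy^{q+1}z = a^{q(1+k)} ∉ L.
This contradicts the pumping lemma, so L is not regular.

a^{q(1+k)}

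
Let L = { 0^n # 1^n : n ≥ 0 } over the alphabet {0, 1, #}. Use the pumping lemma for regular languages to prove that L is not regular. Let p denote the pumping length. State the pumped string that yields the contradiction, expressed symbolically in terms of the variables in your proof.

0^{p+k} # 1^p

Assume L is regular. Let p be the pumping length given by the pumping lemma.
Take w = 0^p # 1^p ∈ L with |w| = 2p+1 ≥ p.
Write w = xyz as guaranteed by the lemma, with |xy| ≤ p and |y| > 0.
Because |xy| ≤ p and w begins with p copies of 0, we have y = 0^k with 1 ≤ k ≤ p.
Pump with i = 2: xy^2z = 0^{p+k} # 1^p, which would require p+k = p. But k ≥ 1, so xy^2z ∉ L.
This is a contradiction; hence L is not regular.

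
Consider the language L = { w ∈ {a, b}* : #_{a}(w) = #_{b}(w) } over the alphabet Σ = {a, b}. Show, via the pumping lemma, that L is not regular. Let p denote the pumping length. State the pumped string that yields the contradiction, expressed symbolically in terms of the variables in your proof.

a^{p+k} b^p

Suppose for contradiction that L is regular, and let p be the pumping length.
Choose w = a^p b^p ∈ L with |w| = 2p ≥ p.
Write w = xyz as guaranteed by the lemma, with |xy| ≤ p and |y| ≥ 1.
The first p characters of w are a's, so xy (and hence y) consists only of a's. Write y = a^k, 1 ≤ k ≤ p.
Pump with i = 2: xy^2z = a^{p+k} b^p has p+k occurrences of a but only p of b. Since k ≥ 1 the counts differ, so xy^2z ∉ L.
This contradicts the pumping lemma, so L is not regular.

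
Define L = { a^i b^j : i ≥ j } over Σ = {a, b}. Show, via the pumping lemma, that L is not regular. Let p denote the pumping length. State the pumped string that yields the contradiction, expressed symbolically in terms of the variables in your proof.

Assume L is regular; let p be its pumping constant.
Choose w = a^p b^p ∈ L, with |w| = 2p ≥ p.
Write w = xyz as guaranteed by the lemma, with |xy| ≤ p and y is nonempty.
Because |xy| ≤ p and w begins with p copies of a, we have y = a^k with 1 ≤ k ≤ p.
Consider xy^0z = xz = a^{p-k} b^p. Since k ≥ 1, the a-count p-k is less than p, so i ≥ j fails; thus xz ∉ L.
Contradiction. Therefore L is not regular.

a^{p-k} b^p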